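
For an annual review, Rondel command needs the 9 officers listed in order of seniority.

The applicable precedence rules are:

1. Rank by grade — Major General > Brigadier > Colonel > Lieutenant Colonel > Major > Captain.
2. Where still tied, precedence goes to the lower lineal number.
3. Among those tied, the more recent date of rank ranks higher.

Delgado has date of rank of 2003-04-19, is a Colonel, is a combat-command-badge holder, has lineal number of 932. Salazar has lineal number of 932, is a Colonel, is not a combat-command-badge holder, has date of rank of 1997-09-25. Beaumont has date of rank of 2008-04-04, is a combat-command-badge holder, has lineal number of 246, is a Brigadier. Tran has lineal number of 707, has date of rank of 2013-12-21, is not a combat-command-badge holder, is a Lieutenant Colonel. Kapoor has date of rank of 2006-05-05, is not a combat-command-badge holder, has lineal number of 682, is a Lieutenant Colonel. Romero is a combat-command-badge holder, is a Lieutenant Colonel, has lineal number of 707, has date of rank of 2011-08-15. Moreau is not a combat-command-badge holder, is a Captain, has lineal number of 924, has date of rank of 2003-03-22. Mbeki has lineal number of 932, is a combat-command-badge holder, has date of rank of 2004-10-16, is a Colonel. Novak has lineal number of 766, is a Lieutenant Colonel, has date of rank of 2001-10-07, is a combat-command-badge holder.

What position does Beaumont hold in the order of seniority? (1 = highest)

1

By grade: Beaumont (Brigadier); then Mbeki, Delgado and Salazar (Colonel); then Kapoor, Tran, Romero and Novak (Lieutenant Colonel); then Moreau (Captain).
Mbeki, Delgado and Salazar all have lineal number 932, so the next rule applies.
Among Mbeki, Delgado and Salazar, by date of rank (later first): Mbeki (2004-10-16) before Delgado (2003-04-19) before Salazar (1997-09-25).
Among Kapoor, Tran, Romero and Novak, by lineal number (lower first): Kapoor (682) before Tran and Romero (707) before Novak (766).
Among Tran and Romero, by date of rank (later first): Tran (2013-12-21) before Romero (2011-08-15).
Order: Beaumont, Mbeki, Delgado, Salazar, Kapoor, Tran, Romero, Novak, Moreau. So position 1.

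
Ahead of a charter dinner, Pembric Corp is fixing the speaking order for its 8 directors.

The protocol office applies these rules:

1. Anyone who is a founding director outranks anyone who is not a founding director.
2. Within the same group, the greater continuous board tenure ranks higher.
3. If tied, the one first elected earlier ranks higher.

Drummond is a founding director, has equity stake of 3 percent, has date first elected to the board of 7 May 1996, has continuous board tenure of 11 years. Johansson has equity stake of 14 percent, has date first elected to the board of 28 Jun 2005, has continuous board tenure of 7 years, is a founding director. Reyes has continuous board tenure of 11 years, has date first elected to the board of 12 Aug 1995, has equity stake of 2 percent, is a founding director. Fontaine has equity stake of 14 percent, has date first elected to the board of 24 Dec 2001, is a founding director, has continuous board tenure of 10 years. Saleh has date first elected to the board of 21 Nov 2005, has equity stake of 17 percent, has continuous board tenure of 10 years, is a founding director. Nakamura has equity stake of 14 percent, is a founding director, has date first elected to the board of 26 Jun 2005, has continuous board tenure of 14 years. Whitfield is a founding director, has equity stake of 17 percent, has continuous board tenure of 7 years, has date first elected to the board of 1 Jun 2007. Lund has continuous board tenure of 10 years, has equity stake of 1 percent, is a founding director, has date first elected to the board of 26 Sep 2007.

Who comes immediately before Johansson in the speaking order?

Lund

By the first rule: Nakamura, Reyes, Drummond, Fontaine, Saleh, Lund, Johansson and Whitfield (each a founding director).
Among Nakamura, Reyes, Drummond, Fontaine, Saleh, Lund, Johansson and Whitfield, by continuous board tenure (higher first): Nakamura (14 years) before Reyes and Drummond (11 years) before Fontaine, Saleh and Lund (10 years) before Johansson and Whitfield (7 years).
Among Reyes and Drummond, by date first elected to the board (earlier first): Reyes (12 Aug 1995) before Drummond (7 May 1996).
Among Fontaine, Saleh and Lund, by date first elected to the board (earlier first): Fontaine (24 Dec 2001) before Saleh (21 Nov 2005) before Lund (26 Sep 2007).
Among Johansson and Whitfield, by date first elected to the board (earlier first): Johansson (28 Jun 2005) before Whitfield (1 Jun 2007).
Order: Nakamura, Reyes, Drummond, Fontaine, Saleh, Lund, Johansson, Whitfield.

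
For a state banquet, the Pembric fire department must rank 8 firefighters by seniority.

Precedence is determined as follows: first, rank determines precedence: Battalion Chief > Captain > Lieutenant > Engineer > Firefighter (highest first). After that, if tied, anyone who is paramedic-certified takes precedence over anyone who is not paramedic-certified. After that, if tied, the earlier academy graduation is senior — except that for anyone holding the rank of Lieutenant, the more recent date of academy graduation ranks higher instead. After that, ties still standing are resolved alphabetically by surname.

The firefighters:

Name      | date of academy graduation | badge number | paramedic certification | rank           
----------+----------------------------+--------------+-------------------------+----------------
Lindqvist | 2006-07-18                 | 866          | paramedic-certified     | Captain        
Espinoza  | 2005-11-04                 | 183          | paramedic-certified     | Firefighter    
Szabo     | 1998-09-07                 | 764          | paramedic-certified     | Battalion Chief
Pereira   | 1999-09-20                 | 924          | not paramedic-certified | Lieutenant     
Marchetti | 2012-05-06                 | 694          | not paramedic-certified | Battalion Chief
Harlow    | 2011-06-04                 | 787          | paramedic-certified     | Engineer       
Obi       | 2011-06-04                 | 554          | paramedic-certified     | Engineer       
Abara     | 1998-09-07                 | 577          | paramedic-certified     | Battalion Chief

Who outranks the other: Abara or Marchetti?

By rank: Abara, Szabo and Marchetti (Battalion Chief); then Lindqvist (Captain); then Pereira (Lieutenant); then Harlow and Obi (Engineer); then Espinoza (Firefighter).
Among Abara, Szabo and Marchetti, paramedic-certified before not paramedic-certified: Abara and Szabo (paramedic-certified) before Marchetti (not paramedic-certified).
Abara and Szabo both have date of academy graduation 1998-09-07, so the next rule applies.
Among Abara and Szabo, alphabetically by surname: Abara before Szabo.
Harlow and Obi are each paramedic-certified, so the next rule applies.
Harlow and Obi both have date of academy graduation 2011-06-04, so the next rule applies.
Among Harlow and Obi, alphabetically by surname: Harlow before Obi.
So Abara takes precedence.

Abara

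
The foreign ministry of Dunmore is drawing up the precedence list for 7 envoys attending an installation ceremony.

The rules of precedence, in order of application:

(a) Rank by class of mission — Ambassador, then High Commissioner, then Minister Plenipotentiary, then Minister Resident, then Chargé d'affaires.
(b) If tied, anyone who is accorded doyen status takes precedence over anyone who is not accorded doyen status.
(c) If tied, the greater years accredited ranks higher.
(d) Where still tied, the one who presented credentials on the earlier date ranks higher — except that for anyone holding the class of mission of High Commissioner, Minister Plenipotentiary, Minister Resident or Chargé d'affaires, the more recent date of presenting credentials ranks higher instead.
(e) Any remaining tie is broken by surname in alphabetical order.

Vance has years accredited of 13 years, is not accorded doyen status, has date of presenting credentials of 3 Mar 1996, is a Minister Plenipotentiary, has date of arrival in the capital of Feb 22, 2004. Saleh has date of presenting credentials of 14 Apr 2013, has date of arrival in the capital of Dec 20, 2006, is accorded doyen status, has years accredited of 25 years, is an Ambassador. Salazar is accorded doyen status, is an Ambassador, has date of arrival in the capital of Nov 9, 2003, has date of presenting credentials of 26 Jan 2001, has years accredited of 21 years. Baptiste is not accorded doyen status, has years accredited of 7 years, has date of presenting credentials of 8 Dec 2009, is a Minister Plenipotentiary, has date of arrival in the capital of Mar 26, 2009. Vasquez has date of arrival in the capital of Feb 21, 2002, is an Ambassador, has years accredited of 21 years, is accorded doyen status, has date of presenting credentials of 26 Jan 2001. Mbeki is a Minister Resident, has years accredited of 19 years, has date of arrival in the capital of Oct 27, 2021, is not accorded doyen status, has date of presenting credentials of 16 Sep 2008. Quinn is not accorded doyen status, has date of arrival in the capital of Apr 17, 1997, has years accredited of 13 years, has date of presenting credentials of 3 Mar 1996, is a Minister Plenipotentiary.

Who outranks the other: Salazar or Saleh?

By class of mission: Saleh, Salazar and Vasquez (Ambassador); then Quinn, Vance and Baptiste (Minister Plenipotentiary); then Mbeki (Minister Resident).
Saleh, Salazar and Vasquez are each accorded doyen status, so the next rule applies.
Among Saleh, Salazar and Vasquez, by years accredited (higher first): Saleh (25 years) before Salazar and Vasquez (21 years).
Salazar and Vasquez both have date of presenting credentials 26 Jan 2001, so the next rule applies.
Among Salazar and Vasquez, alphabetically by surname: Salazar before Vasquez.
Quinn, Vance and Baptiste are each not accorded doyen status, so the next rule applies.
Among Quinn, Vance and Baptiste, by years accredited (higher first): Quinn and Vance (13 years) before Baptiste (7 years).
Quinn and Vance both have date of presenting credentials 3 Mar 1996, so the next rule applies.
Among Quinn and Vance, alphabetically by surname: Quinn before Vance.
So Saleh takes precedence.

Saleh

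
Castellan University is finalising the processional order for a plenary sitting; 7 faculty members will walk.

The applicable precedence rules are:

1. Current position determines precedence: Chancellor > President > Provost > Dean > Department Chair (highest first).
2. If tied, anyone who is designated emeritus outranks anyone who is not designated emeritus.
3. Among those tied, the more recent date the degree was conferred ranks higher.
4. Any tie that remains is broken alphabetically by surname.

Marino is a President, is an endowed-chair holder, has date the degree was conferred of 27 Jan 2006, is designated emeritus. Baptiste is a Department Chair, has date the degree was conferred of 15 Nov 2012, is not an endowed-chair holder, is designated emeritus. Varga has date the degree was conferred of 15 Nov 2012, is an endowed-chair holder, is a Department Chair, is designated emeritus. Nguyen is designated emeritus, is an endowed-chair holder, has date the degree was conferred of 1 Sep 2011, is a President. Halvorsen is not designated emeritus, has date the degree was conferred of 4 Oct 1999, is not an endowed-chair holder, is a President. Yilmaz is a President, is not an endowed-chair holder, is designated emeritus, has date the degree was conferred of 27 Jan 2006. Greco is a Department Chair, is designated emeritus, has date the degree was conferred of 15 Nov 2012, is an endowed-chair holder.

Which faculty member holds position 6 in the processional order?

Greco

By current position: Nguyen, Marino, Yilmaz and Halvorsen (President); then Baptiste, Greco and Varga (Department Chair).
Among Nguyen, Marino, Yilmaz and Halvorsen, designated emeritus before not designated emeritus: Nguyen, Marino and Yilmaz (designated emeritus) before Halvorsen (not designated emeritus).
Among Nguyen, Marino and Yilmaz, by date the degree was conferred (later first): Nguyen (1 Sep 2011) before Marino and Yilmaz (27 Jan 2006).
Among Marino and Yilmaz, alphabetically by surname: Marino before Yilmaz.
Baptiste, Greco and Varga are each designated emeritus, so the next rule applies.
Baptiste, Greco and Varga all have date the degree was conferred 15 Nov 2012, so the next rule applies.
Among Baptiste, Greco and Varga, alphabetically by surname: Baptiste before Greco before Varga.
Order: Nguyen, Marino, Yilmaz, Halvorsen, Baptiste, Greco, Varga.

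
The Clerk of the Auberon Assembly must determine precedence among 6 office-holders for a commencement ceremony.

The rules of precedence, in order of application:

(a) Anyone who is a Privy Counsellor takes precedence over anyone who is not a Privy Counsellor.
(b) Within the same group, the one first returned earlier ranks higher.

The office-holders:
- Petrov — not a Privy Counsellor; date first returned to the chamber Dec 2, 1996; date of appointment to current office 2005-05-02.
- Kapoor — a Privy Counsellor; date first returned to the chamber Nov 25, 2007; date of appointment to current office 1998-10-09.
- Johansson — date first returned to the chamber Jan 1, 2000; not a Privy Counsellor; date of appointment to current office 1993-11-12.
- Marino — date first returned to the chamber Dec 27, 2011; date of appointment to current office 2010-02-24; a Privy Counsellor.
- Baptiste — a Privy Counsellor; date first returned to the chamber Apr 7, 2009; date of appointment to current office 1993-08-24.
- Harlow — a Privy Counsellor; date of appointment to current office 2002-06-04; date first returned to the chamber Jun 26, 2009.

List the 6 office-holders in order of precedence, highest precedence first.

Kapoor, Baptiste, Harlow, Marino, Petrov, Johansson

By the first rule: Kapoor, Baptiste, Harlow and Marino (each a Privy Counsellor); then Petrov and Johansson (both not a Privy Counsellor).
Among Kapoor, Baptiste, Harlow and Marino, by date first returned to the chamber (earlier first): Kapoor (Nov 25, 2007) before Baptiste (Apr 7, 2009) before Harlow (Jun 26, 2009) before Marino (Dec 27, 2011).
Among Petrov and Johansson, by date first returned to the chamber (earlier first): Petrov (Dec 2, 1996) before Johansson (Jan 1, 2000).
Full order: Kapoor, Baptiste, Harlow, Marino, Petrov, Johansson.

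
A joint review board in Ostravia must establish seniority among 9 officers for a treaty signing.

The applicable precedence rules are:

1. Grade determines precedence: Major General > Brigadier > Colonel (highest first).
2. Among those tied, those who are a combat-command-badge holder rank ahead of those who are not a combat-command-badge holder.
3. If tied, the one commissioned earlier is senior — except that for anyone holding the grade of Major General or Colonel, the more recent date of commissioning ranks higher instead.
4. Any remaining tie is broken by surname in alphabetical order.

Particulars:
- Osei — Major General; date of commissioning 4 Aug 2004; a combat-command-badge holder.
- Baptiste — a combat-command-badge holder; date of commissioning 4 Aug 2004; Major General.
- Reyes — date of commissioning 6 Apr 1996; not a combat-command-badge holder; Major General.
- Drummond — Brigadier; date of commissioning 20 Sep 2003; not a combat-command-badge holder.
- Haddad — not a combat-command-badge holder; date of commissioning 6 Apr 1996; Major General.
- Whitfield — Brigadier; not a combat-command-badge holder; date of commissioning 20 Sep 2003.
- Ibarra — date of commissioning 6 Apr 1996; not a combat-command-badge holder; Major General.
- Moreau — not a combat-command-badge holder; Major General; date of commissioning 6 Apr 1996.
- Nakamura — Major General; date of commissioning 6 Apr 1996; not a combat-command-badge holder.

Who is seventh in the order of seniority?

Reyes

By grade: Baptiste, Osei, Haddad, Ibarra, Moreau, Nakamura and Reyes (Major General); then Drummond and Whitfield (Brigadier).
Among Baptiste, Osei, Haddad, Ibarra, Moreau, Nakamura and Reyes, a combat-command-badge holder before not a combat-command-badge holder: Baptiste and Osei (a combat-command-badge holder) before Haddad, Ibarra, Moreau, Nakamura and Reyes (not a combat-command-badge holder).
Baptiste and Osei both have date of commissioning 4 Aug 2004, so the next rule applies.
Among Baptiste and Osei, alphabetically by surname: Baptiste before Osei.
Haddad, Ibarra, Moreau, Nakamura and Reyes all have date of commissioning 6 Apr 1996, so the next rule applies.
Among Haddad, Ibarra, Moreau, Nakamura and Reyes, alphabetically by surname: Haddad before Ibarra before Moreau before Nakamura before Reyes.
Drummond and Whitfield are each not a combat-command-badge holder, so the next rule applies.
Drummond and Whitfield both have date of commissioning 20 Sep 2003, so the next rule applies.
Among Drummond and Whitfield, alphabetically by surname: Drummond before Whitfield.
Order: Baptiste, Osei, Haddad, Ibarra, Moreau, Nakamura, Reyes, Drummond, Whitfield.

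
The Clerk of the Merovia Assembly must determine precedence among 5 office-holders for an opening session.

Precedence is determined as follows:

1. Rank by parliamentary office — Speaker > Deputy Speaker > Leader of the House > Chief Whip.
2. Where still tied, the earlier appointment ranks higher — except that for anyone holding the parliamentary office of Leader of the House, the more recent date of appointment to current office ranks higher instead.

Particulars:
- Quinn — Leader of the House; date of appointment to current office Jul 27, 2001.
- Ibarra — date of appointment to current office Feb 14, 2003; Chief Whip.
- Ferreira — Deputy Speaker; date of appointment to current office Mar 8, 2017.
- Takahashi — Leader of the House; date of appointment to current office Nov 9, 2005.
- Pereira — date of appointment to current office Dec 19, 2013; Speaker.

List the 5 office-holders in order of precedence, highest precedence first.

Pereira, Ferreira, Takahashi, Quinn, Ibarra

By parliamentary office: Pereira (Speaker); then Ferreira (Deputy Speaker); then Takahashi and Quinn (Leader of the House); then Ibarra (Chief Whip).
Among Takahashi and Quinn, by date of appointment to current office (later first) (reversed rule for this group): Takahashi (Nov 9, 2005) before Quinn (Jul 27, 2001).
Full order: Pereira, Ferreira, Takahashi, Quinn, Ibarra.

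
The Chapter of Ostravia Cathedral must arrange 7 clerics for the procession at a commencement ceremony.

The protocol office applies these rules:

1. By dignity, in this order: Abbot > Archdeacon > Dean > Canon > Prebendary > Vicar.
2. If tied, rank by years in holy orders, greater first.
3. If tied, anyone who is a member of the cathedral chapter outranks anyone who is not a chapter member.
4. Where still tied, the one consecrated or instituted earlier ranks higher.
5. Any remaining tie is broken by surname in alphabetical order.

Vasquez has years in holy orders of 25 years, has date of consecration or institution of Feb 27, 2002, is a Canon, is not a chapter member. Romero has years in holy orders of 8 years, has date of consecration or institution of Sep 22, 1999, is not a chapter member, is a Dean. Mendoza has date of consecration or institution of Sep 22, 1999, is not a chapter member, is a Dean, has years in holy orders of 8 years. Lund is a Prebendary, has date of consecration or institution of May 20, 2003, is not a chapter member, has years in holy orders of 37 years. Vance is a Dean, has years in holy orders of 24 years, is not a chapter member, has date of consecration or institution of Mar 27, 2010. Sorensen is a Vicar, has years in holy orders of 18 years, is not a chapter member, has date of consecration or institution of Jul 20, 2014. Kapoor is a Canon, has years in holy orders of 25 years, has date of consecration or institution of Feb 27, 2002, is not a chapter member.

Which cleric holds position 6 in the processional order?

By dignity: Vance, Mendoza and Romero (Dean); then Kapoor and Vasquez (Canon); then Lund (Prebendary); then Sorensen (Vicar).
Among Vance, Mendoza and Romero, by years in holy orders (higher first): Vance (24 years) before Mendoza and Romero (8 years).
Mendoza and Romero are each not a chapter member, so the next rule applies.
Mendoza and Romero both have date of consecration or institution Sep 22, 1999, so the next rule applies.
Among Mendoza and Romero, alphabetically by surname: Mendoza before Romero.
Kapoor and Vasquez both have years in holy orders 25 years, so the next rule applies.
Kapoor and Vasquez are each not a chapter member, so the next rule applies.
Kapoor and Vasquez both have date of consecration or institution Feb 27, 2002, so the next rule applies.
Among Kapoor and Vasquez, alphabetically by surname: Kapoor before Vasquez.
Order: Vance, Mendoza, Romero, Kapoor, Vasquez, Lund, Sorensen.

Lund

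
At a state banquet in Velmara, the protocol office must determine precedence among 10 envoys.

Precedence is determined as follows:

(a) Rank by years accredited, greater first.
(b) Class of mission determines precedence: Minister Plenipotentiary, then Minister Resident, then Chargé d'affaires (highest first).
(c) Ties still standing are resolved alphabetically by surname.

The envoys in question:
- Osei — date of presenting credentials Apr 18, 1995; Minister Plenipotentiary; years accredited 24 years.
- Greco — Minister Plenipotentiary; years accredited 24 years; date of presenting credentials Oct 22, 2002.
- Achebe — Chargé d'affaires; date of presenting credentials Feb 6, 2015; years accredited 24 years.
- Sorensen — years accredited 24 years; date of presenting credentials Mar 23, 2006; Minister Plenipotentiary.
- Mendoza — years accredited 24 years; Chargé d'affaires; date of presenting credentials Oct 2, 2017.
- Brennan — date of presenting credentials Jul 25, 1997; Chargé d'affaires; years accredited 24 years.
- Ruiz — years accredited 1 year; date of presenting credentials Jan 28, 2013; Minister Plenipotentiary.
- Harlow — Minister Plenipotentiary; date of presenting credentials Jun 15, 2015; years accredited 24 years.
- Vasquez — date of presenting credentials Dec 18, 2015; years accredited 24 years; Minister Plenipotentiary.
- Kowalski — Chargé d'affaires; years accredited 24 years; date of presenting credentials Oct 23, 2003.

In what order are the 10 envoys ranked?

Greco, Harlow, Osei, Sorensen, Vasquez, Achebe, Brennan, Kowalski, Mendoza, Ruiz

By years accredited (higher first): Greco, Harlow, Osei, Sorensen, Vasquez, Achebe, Brennan, Kowalski and Mendoza (each 24 years); then Ruiz (1 year).
Among Greco, Harlow, Osei, Sorensen, Vasquez, Achebe, Brennan, Kowalski and Mendoza, by class of mission: Greco, Harlow, Osei, Sorensen and Vasquez (Minister Plenipotentiary) before Achebe, Brennan, Kowalski and Mendoza (Chargé d'affaires).
Among Greco, Harlow, Osei, Sorensen and Vasquez, alphabetically by surname: Greco before Harlow before Osei before Sorensen before Vasquez.
Among Achebe, Brennan, Kowalski and Mendoza, alphabetically by surname: Achebe before Brennan before Kowalski before Mendoza.
Full order: Greco, Harlow, Osei, Sorensen, Vasquez, Achebe, Brennan, Kowalski, Mendoza, Ruiz.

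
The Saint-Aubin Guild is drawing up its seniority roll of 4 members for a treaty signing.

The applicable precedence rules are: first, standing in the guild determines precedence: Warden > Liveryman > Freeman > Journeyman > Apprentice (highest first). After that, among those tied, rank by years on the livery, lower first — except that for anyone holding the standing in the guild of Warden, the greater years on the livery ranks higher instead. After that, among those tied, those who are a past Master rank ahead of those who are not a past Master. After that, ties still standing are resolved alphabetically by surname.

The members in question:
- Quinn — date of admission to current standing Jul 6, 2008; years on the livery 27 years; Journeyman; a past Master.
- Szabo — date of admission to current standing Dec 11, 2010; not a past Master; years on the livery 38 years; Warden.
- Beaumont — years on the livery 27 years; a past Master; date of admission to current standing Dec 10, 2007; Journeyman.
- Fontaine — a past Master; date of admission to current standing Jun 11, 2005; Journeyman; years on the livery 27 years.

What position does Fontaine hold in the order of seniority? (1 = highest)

By standing in the guild: Szabo (Warden); then Beaumont, Fontaine and Quinn (Journeyman).
Beaumont, Fontaine and Quinn all have years on the livery 27 years, so the next rule applies.
Beaumont, Fontaine and Quinn are each a past Master, so the next rule applies.
Among Beaumont, Fontaine and Quinn, alphabetically by surname: Beaumont before Fontaine before Quinn.
Order: Szabo, Beaumont, Fontaine, Quinn. So position 3.

3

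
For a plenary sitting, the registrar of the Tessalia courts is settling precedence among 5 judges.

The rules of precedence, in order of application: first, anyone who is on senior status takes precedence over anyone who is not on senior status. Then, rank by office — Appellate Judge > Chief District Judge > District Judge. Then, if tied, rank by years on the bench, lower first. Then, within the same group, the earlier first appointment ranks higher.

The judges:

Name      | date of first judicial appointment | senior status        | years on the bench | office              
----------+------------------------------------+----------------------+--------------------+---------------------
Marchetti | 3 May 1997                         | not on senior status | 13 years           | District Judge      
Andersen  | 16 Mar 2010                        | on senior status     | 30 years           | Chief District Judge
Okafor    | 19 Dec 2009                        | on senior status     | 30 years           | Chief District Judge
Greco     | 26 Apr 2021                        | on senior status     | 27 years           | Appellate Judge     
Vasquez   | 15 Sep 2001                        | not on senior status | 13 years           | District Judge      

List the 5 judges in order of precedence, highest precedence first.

By the first rule: Greco, Okafor and Andersen (each on senior status); then Marchetti and Vasquez (both not on senior status).
Among Greco, Okafor and Andersen, by office: Greco (Appellate Judge) before Okafor and Andersen (Chief District Judge).
Okafor and Andersen both have years on the bench 30 years, so the next rule applies.
Among Okafor and Andersen, by date of first judicial appointment (earlier first): Okafor (19 Dec 2009) before Andersen (16 Mar 2010).
Marchetti and Vasquez are each District Judge, so the next rule applies.
Marchetti and Vasquez both have years on the bench 13 years, so the next rule applies.
Among Marchetti and Vasquez, by date of first judicial appointment (earlier first): Marchetti (3 May 1997) before Vasquez (15 Sep 2001).
Full order: Greco, Okafor, Andersen, Marchetti, Vasquez.

Greco, Okafor, Andersen, Marchetti, Vasquez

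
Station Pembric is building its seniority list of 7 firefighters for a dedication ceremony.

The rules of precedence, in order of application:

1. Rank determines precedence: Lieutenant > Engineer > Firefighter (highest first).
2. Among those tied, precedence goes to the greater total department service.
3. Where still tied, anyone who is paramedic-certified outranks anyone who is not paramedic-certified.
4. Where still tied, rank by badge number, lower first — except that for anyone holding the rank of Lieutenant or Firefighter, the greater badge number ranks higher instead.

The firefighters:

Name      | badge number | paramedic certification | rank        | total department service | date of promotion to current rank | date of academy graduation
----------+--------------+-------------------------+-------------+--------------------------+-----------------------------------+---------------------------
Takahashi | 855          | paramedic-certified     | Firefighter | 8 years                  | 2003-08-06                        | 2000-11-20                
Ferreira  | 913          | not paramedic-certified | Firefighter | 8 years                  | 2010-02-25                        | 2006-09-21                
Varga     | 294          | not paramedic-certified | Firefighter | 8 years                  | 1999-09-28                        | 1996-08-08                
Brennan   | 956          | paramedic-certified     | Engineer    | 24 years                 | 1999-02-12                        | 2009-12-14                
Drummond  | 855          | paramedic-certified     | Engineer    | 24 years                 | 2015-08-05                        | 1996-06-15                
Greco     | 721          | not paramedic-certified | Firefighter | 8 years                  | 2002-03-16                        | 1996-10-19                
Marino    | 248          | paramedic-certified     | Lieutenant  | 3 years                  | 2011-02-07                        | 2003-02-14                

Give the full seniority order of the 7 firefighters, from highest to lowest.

Marino, Drummond, Brennan, Takahashi, Ferreira, Greco, Varga

By rank: Marino (Lieutenant); then Drummond and Brennan (Engineer); then Takahashi, Ferreira, Greco and Varga (Firefighter).
Drummond and Brennan both have total department service 24 years, so the next rule applies.
Drummond and Brennan are each paramedic-certified, so the next rule applies.
Among Drummond and Brennan, by badge number (lower first): Drummond (855) before Brennan (956).
Takahashi, Ferreira, Greco and Varga all have total department service 8 years, so the next rule applies.
Among Takahashi, Ferreira, Greco and Varga, paramedic-certified before not paramedic-certified: Takahashi (paramedic-certified) before Ferreira, Greco and Varga (not paramedic-certified).
Among Ferreira, Greco and Varga, by badge number (higher first) (reversed rule for this group): Ferreira (913) before Greco (721) before Varga (294).
Full order: Marino, Drummond, Brennan, Takahashi, Ferreira, Greco, Varga.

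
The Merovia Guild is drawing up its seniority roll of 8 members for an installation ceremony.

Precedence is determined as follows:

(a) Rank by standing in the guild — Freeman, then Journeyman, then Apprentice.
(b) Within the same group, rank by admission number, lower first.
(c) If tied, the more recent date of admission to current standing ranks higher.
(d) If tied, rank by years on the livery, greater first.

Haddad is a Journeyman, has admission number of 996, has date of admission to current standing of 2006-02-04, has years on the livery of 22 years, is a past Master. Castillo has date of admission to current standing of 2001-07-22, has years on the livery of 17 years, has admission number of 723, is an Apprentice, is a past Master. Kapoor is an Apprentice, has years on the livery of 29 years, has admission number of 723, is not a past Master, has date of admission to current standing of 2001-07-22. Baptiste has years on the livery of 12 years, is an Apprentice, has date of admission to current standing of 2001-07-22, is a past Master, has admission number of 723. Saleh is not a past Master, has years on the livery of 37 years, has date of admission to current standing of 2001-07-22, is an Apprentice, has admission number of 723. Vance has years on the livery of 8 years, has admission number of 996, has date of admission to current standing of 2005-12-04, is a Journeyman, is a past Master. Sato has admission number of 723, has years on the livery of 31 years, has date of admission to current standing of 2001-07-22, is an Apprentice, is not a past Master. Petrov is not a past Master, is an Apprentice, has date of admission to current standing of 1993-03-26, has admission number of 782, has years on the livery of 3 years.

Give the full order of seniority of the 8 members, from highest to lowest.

Haddad, Vance, Saleh, Sato, Kapoor, Castillo, Baptiste, Petrov

By standing in the guild: Haddad and Vance (Journeyman); then Saleh, Sato, Kapoor, Castillo, Baptiste and Petrov (Apprentice).
Haddad and Vance both have admission number 996, so the next rule applies.
Among Haddad and Vance, by date of admission to current standing (later first): Haddad (2006-02-04) before Vance (2005-12-04).
Among Saleh, Sato, Kapoor, Castillo, Baptiste and Petrov, by admission number (lower first): Saleh, Sato, Kapoor, Castillo and Baptiste (723) before Petrov (782).
Saleh, Sato, Kapoor, Castillo and Baptiste all have date of admission to current standing 2001-07-22, so the next rule applies.
Among Saleh, Sato, Kapoor, Castillo and Baptiste, by years on the livery (higher first): Saleh (37 years) before Sato (31 years) before Kapoor (29 years) before Castillo (17 years) before Baptiste (12 years).
Full order: Haddad, Vance, Saleh, Sato, Kapoor, Castillo, Baptiste, Petrov.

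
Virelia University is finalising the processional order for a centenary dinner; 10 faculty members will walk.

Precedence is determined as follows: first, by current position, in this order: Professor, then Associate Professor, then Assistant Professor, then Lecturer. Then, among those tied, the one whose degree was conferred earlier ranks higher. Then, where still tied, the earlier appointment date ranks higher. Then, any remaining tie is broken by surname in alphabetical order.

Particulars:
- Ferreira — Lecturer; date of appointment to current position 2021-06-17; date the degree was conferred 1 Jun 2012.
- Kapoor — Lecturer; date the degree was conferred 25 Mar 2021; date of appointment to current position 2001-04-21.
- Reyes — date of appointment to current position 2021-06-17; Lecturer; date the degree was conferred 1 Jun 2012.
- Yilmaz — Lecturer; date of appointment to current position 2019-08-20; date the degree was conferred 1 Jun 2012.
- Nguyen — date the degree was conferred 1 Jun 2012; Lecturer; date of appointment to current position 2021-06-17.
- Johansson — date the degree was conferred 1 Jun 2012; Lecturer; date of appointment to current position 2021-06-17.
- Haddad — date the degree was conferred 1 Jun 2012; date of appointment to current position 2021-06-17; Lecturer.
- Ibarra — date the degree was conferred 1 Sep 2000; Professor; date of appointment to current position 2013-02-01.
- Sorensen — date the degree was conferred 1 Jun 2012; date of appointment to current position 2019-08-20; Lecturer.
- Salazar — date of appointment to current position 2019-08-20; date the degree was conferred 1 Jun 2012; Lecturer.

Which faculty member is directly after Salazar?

Sorensen

By current position: Ibarra (Professor); then Salazar, Sorensen, Yilmaz, Ferreira, Haddad, Johansson, Nguyen, Reyes and Kapoor (Lecturer).
Among Salazar, Sorensen, Yilmaz, Ferreira, Haddad, Johansson, Nguyen, Reyes and Kapoor, by date the degree was conferred (earlier first): Salazar, Sorensen, Yilmaz, Ferreira, Haddad, Johansson, Nguyen and Reyes (1 Jun 2012) before Kapoor (25 Mar 2021).
Among Salazar, Sorensen, Yilmaz, Ferreira, Haddad, Johansson, Nguyen and Reyes, by date of appointment to current position (earlier first): Salazar, Sorensen and Yilmaz (2019-08-20) before Ferreira, Haddad, Johansson, Nguyen and Reyes (2021-06-17).
Among Salazar, Sorensen and Yilmaz, alphabetically by surname: Salazar before Sorensen before Yilmaz.
Among Ferreira, Haddad, Johansson, Nguyen and Reyes, alphabetically by surname: Ferreira before Haddad before Johansson before Nguyen before Reyes.
Order: Ibarra, Salazar, Sorensen, Yilmaz, Ferreira, Haddad, Johansson, Nguyen, Reyes, Kapoor.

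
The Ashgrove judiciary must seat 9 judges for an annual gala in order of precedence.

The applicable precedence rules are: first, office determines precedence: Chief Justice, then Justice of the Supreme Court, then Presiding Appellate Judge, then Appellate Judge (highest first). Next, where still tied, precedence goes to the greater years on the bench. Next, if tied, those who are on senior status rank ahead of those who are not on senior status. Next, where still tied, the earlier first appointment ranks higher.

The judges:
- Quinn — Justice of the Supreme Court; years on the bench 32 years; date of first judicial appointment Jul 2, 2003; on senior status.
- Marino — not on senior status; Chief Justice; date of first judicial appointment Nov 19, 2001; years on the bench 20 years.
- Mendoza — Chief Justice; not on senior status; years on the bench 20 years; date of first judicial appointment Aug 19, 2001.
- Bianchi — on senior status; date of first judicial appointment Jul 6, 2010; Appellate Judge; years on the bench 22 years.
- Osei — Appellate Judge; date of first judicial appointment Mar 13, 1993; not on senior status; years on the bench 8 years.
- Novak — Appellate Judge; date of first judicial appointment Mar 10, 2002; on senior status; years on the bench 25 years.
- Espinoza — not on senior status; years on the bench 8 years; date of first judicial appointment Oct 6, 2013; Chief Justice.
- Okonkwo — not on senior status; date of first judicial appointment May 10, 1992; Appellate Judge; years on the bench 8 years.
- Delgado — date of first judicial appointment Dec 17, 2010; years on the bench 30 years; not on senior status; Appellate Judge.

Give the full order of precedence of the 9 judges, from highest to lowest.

By office: Mendoza, Marino and Espinoza (Chief Justice); then Quinn (Justice of the Supreme Court); then Delgado, Novak, Bianchi, Okonkwo and Osei (Appellate Judge).
Among Mendoza, Marino and Espinoza, by years on the bench (higher first): Mendoza and Marino (20 years) before Espinoza (8 years).
Mendoza and Marino are each not on senior status, so the next rule applies.
Among Mendoza and Marino, by date of first judicial appointment (earlier first): Mendoza (Aug 19, 2001) before Marino (Nov 19, 2001).
Among Delgado, Novak, Bianchi, Okonkwo and Osei, by years on the bench (higher first): Delgado (30 years) before Novak (25 years) before Bianchi (22 years) before Okonkwo and Osei (8 years).
Okonkwo and Osei are each not on senior status, so the next rule applies.
Among Okonkwo and Osei, by date of first judicial appointment (earlier first): Okonkwo (May 10, 1992) before Osei (Mar 13, 1993).
Full order: Mendoza, Marino, Espinoza, Quinn, Delgado, Novak, Bianchi, Okonkwo, Osei.

Mendoza, Marino, Espinoza, Quinn, Delgado, Novak, Bianchi, Okonkwo, Osei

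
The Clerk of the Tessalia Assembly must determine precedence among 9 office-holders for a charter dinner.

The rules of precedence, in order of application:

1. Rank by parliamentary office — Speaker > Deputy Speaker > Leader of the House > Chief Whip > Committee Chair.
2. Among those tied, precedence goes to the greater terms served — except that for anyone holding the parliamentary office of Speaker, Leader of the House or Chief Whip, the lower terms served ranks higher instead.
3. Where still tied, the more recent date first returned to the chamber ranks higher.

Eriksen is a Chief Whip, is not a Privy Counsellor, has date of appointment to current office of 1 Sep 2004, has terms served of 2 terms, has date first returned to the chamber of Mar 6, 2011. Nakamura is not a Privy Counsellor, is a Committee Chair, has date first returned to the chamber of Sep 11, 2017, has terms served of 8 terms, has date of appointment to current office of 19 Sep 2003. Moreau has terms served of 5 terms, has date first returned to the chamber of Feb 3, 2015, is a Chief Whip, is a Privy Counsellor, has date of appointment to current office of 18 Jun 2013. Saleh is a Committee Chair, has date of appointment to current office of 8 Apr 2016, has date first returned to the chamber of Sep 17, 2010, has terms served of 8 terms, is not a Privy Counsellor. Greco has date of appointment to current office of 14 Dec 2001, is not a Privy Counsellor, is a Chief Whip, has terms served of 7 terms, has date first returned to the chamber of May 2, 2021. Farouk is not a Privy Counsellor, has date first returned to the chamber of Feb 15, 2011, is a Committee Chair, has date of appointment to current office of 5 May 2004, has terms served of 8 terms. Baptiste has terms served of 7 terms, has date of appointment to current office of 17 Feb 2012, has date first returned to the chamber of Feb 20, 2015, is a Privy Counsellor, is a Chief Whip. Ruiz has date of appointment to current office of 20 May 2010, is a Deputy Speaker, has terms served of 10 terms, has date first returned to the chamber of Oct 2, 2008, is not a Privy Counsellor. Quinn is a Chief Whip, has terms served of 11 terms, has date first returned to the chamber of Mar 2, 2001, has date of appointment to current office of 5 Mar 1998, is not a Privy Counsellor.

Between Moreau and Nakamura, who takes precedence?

By parliamentary office: Ruiz (Deputy Speaker); then Eriksen, Moreau, Greco, Baptiste and Quinn (Chief Whip); then Nakamura, Farouk and Saleh (Committee Chair).
Among Eriksen, Moreau, Greco, Baptiste and Quinn, by terms served (lower first) (reversed rule for this group): Eriksen (2 terms) before Moreau (5 terms) before Greco and Baptiste (7 terms) before Quinn (11 terms).
Among Greco and Baptiste, by date first returned to the chamber (later first): Greco (May 2, 2021) before Baptiste (Feb 20, 2015).
Nakamura, Farouk and Saleh all have terms served 8 terms, so the next rule applies.
Among Nakamura, Farouk and Saleh, by date first returned to the chamber (later first): Nakamura (Sep 11, 2017) before Farouk (Feb 15, 2011) before Saleh (Sep 17, 2010).
So Moreau takes precedence.

Moreau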